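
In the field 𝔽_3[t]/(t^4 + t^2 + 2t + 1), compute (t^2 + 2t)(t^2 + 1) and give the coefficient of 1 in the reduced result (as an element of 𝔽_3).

Multiply in 𝔽_3[t]: (t^2 + 2t)·(t^2 + 1) = t^4 + 2t^3 + t^2 + 2t.
Reduce using t^4 ≡ 2t^2 + t + 2 (mod t^4 + t^2 + 2t + 1).
Reduced: 2t^3 + 2.

2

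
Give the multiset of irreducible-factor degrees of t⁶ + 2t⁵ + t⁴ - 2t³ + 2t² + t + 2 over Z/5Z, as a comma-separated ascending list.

1, 1, 1, 1, 2

Write f(t) = t⁶ + 2t⁵ + t⁴ - 2t³ + 2t² + t + 2.
Roots in Z/5Z: f(0) = 2; f(1) = 2; f(2) = 0 → root; f(3) = 0 → root; f(4) = 0 → root.
Linear factors from roots: (t - 2), (t + 2), (t + 1).
Complete factorization: f(t) = (t + 1)·(t - 2)·(t + 2)^2·(t² - t + 1).
Factor degrees with multiplicity: 1 + 1 + 1 + 1 + 2 = 6.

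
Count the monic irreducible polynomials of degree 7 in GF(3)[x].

312

Gauss's count: N_{3}(7) = (1/7) Σ_{d|7} μ(7/d)·3^d.
Divisors of 7: 1, 7; μ(7/d) for each: -1, 1.
Σ = − 3^1 + 3^7 = 2184.
N = 2184/7 = 312.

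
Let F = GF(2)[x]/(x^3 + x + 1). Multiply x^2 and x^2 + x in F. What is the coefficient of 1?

1

Multiply in GF(2)[x]: (x^2)·(x^2 + x) = x^4 + x^3.
Reduce using x^3 ≡ x + 1 (mod x^3 + x + 1).
Reduced: x^2 + 1.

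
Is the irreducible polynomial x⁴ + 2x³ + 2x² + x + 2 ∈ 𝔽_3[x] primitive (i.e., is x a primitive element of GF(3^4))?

Yes

Write f(x) = x⁴ + 2x³ + 2x² + x + 2.
|GF(3^4)^×| = 3^4 − 1 = 80. Prime factorization: 80 = 2^4·5.
f is primitive ⇔ x has order 80 in GF(3)[x]/(f), i.e. x^(80/q) ≠ 1 for each prime q | 80.
x^(40) mod f = 2.
x^(16) mod f = x² + 2x.
None equal 1, so x has full order 80; f is primitive.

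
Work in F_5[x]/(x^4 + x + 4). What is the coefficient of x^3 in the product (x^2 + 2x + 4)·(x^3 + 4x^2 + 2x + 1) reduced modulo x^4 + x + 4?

Multiply in F_5[x]: (x^2 + 2x + 4)·(x^3 + 4x^2 + 2x + 1) = x^5 + x^4 + 4x^3 + x^2 + 4.
Reduce using x^4 ≡ 4x + 1 (mod x^4 + x + 4).
Reduced: 4x^3.

4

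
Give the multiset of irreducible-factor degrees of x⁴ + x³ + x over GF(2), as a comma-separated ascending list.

Write f(x) = x⁴ + x³ + x.
Roots in GF(2): f(0) = 0 → root; f(1) = 1.
Linear factors from roots: (x).
Complete factorization: f(x) = (x)·(x³ + x² + 1).
Factor degrees with multiplicity: 1 + 3 = 4.

1, 3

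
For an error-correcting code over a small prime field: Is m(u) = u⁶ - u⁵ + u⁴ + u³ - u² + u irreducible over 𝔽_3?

Check for roots in 𝔽_3: m(0) = 0 → root; m(1) = 2; m(2) = 0 → root.
m(0) = 0, so (u) divides m(u); m is reducible.

No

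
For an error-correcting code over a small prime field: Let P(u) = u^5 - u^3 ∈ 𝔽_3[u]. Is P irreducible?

No

Check for roots in 𝔽_3: P(0) = 0 → root; P(1) = 0 → root; P(2) = 0 → root.
P(0) = 0, so (u) divides P(u); P is reducible.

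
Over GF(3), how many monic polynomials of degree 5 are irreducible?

48

The number of monic irreducibles of degree 5 over GF(3) is (1/5)·Σ_{d∣5} μ(5/d) 3^d.
Divisors of 5: 1, 5; μ(5/d) for each: -1, 1.
Σ = − 3^1 + 3^5 = 240.
N = 240/5 = 48.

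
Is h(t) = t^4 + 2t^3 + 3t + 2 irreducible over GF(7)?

Yes

Check for roots in GF(7): h(0) = 2; h(1) = 1; h(2) = 5; h(3) = 6; h(4) = 6; h(5) = 3; h(6) = 5.
No roots, so no linear factors.
Degree-2 irreducible divisors: test the 21 monic irreducibles of degree 2 over GF(7).
None of them divide h (all give nonzero remainder).
No irreducible factor of degree ≤ 2 exists, so h is irreducible over GF(7).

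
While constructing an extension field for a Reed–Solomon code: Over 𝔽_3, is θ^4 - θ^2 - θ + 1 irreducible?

No

Write f(θ) = θ^4 - θ^2 - θ + 1.
Check for roots in 𝔽_3: f(0) = 1; f(1) = 0 → root; f(2) = 2.
f(1) = 0, so (θ − 1) divides f(θ); f is reducible.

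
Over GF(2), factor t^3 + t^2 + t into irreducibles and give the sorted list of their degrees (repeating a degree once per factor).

1, 2

Write h(t) = t^3 + t^2 + t.
Roots in GF(2): h(0) = 0 → root; h(1) = 1.
Linear factors from roots: (t).
Complete factorization: h(t) = (t)·(t^2 + t + 1).
Factor degrees with multiplicity: 1 + 2 = 3.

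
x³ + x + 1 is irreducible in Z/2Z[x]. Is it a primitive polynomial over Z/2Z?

Write f(x) = x³ + x + 1.
|GF(2^3)^×| = 2^3 − 1 = 7. Prime factorization: 7 = 7.
f is primitive ⇔ x has order 7 in GF(2)[x]/(f), i.e. x^(7/q) ≠ 1 for each prime q | 7.
x^(1) mod f = x.
None equal 1, so x has full order 7; f is primitive.

Yes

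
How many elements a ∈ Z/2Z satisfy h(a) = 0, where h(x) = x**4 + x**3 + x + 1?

Evaluate at each of the 2 elements of Z/2Z:
h(0) = 1; h(1) = 0 → root.
Roots: {1}.

1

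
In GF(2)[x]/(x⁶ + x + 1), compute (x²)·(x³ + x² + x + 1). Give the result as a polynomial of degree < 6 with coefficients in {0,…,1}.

Multiply in GF(2)[x]: (x²)·(x³ + x² + x + 1) = x⁵ + x⁴ + x³ + x².
Reduced: x⁵ + x⁴ + x³ + x².

x^5 + x^4 + x^3 + x^2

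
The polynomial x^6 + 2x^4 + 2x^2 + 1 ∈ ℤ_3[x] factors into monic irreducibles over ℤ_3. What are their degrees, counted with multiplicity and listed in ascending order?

Write h(x) = x^6 + 2x^4 + 2x^2 + 1.
Roots in ℤ_3: h(0) = 1; h(1) = 0 → root; h(2) = 0 → root.
Linear factors from roots: (x + 2), (x + 1).
Complete factorization: h(x) = (x + 1)^2·(x + 2)^2·(x^2 + 1).
Factor degrees with multiplicity: 1 + 1 + 1 + 1 + 2 = 6.

1, 1, 1, 1, 2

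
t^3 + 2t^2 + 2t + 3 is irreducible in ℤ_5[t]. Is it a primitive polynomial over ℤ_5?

Yes

Write f(t) = t^3 + 2t^2 + 2t + 3.
|GF(5^3)^×| = 5^3 − 1 = 124. Prime factorization: 124 = 2^2·31.
f is primitive ⇔ t has order 124 in GF(5)[t]/(f), i.e. t^(124/q) ≠ 1 for each prime q | 124.
t^(62) mod f = 4.
t^(4) mod f = 2t^2 + t + 1.
None equal 1, so t has full order 124; f is primitive.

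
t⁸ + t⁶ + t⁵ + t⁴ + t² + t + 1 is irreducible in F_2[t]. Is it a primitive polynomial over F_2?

No

Write f(t) = t⁸ + t⁶ + t⁵ + t⁴ + t² + t + 1.
|GF(2^8)^×| = 2^8 − 1 = 255. Prime factorization: 255 = 3·5·17.
f is primitive ⇔ t has order 255 in GF(2)[t]/(f), i.e. t^(255/q) ≠ 1 for each prime q | 255.
t^(85) mod f = 1
t^(51) mod f = t⁶ + t⁴ + t³ + t² + t.
t^(15) mod f = t⁷ + t⁶ + t⁵ + t⁴ + t³ + t² + t.
Since t^(85) = 1, the order of t divides 85 < 255; not primitive.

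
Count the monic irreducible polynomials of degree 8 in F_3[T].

810

By the necklace-counting formula, N_3(8) = (1/8) Σ_{d|8} μ(8/d)·3^d.
Divisors of 8: 1, 2, 4, 8; μ(8/d) for each: 0, 0, -1, 1.
Σ = − 3^4 + 3^8 = 6480.
N = 6480/8 = 810.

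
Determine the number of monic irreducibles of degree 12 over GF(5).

20343700

By the necklace-counting formula, N_5(12) = (1/12) Σ_{d|12} μ(12/d)·5^d.
Divisors of 12: 1, 2, 3, 4, 6, 12; μ(12/d) for each: 0, 1, 0, -1, -1, 1.
Σ = 5^2 − 5^4 − 5^6 + 5^12 = 244124400.
N = 244124400/12 = 20343700.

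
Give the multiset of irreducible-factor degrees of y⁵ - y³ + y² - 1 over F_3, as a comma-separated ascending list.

1, 1, 1, 1, 1

Write g(y) = y⁵ - y³ + y² - 1.
Roots in F_3: g(0) = 2; g(1) = 0 → root; g(2) = 0 → root.
Linear factors from roots: (y - 1), (y + 1).
Complete factorization: g(y) = (y - 1)·(y + 1)^4.
Factor degrees with multiplicity: 1 + 1 + 1 + 1 + 1 = 5.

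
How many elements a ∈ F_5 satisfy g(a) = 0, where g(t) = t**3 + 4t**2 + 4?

0

Evaluate at each of the 5 elements of F_5:
g(0) = 4; g(1) = 4; g(2) = 3; g(3) = 2; g(4) = 2.
No element is a root.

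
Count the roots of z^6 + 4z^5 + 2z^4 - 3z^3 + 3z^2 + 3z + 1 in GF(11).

Write h(z) = z^6 + 4z^5 + 2z^4 - 3z^3 + 3z^2 + 3z + 1.
Evaluate at each of the 11 elements of GF(11):
h(0) = 1; h(1) = 0 → root; h(2) = 10; h(3) = 4; h(4) = 4; h(5) = 7; h(6) = 4; h(7) = 4; h(8) = 8; h(9) = 10; h(10) = 3.
Roots: {1}.

1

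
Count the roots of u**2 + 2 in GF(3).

Write f(u) = u**2 + 2.
Evaluate at each of the 3 elements of GF(3):
f(0) = 2; f(1) = 0 → root; f(2) = 0 → root.
Roots: {1, 2}.

2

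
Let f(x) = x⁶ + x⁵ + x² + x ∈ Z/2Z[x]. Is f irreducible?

No

Check for roots in Z/2Z: f(0) = 0 → root; f(1) = 0 → root.
f(0) = 0, so (x) divides f(x); f is reducible.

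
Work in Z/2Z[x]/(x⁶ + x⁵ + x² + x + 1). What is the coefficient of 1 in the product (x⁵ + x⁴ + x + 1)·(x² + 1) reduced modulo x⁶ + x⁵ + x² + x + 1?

1

Multiply in Z/2Z[x]: (x⁵ + x⁴ + x + 1)·(x² + 1) = x⁷ + x⁶ + x⁵ + x⁴ + x³ + x² + x + 1.
Reduce using x⁶ ≡ x⁵ + x² + x + 1 (mod x⁶ + x⁵ + x² + x + 1).
Reduced: x⁵ + x⁴ + 1.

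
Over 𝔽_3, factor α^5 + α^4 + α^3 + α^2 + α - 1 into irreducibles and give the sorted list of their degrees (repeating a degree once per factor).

Write f(α) = α^5 + α^4 + α^3 + α^2 + α - 1.
Roots in 𝔽_3: f(0) = 2; f(1) = 1; f(2) = 1.
Complete factorization: f(α) = (α^2 - α - 1)·(α^3 - α^2 + α + 1).
Factor degrees with multiplicity: 2 + 3 = 5.

2, 3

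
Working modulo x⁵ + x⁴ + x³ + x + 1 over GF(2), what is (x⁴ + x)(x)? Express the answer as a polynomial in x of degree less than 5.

Multiply in GF(2)[x]: (x⁴ + x)·(x) = x⁵ + x².
Reduce using x⁵ ≡ x⁴ + x³ + x + 1 (mod x⁵ + x⁴ + x³ + x + 1).
Reduced: x⁴ + x³ + x² + x + 1.

x^4 + x^3 + x^2 + x + 1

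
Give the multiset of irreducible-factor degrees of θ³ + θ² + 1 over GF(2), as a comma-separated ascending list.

3

Write g(θ) = θ³ + θ² + 1.
Roots in GF(2): g(0) = 1; g(1) = 1.
Complete factorization: g(θ) = (θ³ + θ² + 1).
Factor degrees with multiplicity: 3 = 3.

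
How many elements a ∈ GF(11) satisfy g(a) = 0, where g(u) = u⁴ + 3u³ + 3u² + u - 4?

0

Evaluate at each of the 11 elements of GF(11):
g(0) = 7; g(1) = 4; g(2) = 6; g(3) = 1; g(4) = 1; g(5) = 9; g(6) = 8; g(7) = 5; g(8) = 9; g(9) = 9; g(10) = 7.
No element is a root.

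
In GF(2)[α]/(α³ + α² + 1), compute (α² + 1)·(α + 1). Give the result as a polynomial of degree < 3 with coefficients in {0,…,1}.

Multiply in GF(2)[α]: (α² + 1)·(α + 1) = α³ + α² + α + 1.
Reduce using α³ ≡ α² + 1 (mod α³ + α² + 1).
Reduced: α.

α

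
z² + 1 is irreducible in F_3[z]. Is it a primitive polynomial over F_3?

Write f(z) = z² + 1.
|GF(3^2)^×| = 3^2 − 1 = 8. Prime factorization: 8 = 2^3.
f is primitive ⇔ z has order 8 in GF(3)[z]/(f), i.e. z^(8/q) ≠ 1 for each prime q | 8.
z^(4) mod f = 1
Since z^(4) = 1, the order of z divides 4 < 8; not primitive.

No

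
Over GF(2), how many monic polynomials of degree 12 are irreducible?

x^(2^12) − x is the product of all monic irreducibles of degree dividing 12; Möbius inversion gives N = (1/12) Σ μ(12/d)·2^d.
Divisors of 12: 1, 2, 3, 4, 6, 12; μ(12/d) for each: 0, 1, 0, -1, -1, 1.
Σ = 2^2 − 2^4 − 2^6 + 2^12 = 4020.
N = 4020/12 = 335.

335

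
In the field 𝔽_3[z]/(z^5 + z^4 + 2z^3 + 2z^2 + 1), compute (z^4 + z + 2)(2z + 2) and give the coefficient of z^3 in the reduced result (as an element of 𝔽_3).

2

Multiply in 𝔽_3[z]: (z^4 + z + 2)·(2z + 2) = 2z^5 + 2z^4 + 2z^2 + 1.
Reduce using z^5 ≡ 2z^4 + z^3 + z^2 + 2 (mod z^5 + z^4 + 2z^3 + 2z^2 + 1).
Reduced: 2z^3 + z^2 + 2.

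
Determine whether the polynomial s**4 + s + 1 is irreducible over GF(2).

Write f(s) = s**4 + s + 1.
Check for roots in GF(2): f(0) = 1; f(1) = 1.
No roots, so no linear factors.
Monic irreducibles of degree 2 over GF(2): s**2 + s + 1.
None of them divide f (all give nonzero remainder).
No irreducible factor of degree ≤ 2 exists, so f is irreducible over GF(2).

Yes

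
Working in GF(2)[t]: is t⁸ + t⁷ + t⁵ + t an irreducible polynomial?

Write m(t) = t⁸ + t⁷ + t⁵ + t.
Check for roots in GF(2): m(0) = 0 → root; m(1) = 0 → root.
m(0) = 0, so (t) divides m(t); m is reducible.

No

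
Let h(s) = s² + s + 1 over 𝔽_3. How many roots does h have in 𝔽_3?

Evaluate at each of the 3 elements of 𝔽_3:
h(0) = 1; h(1) = 0 → root; h(2) = 1.
Roots: {1}.

1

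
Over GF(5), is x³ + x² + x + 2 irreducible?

No

Write P(x) = x³ + x² + x + 2.
Check for roots in GF(5): P(0) = 2; P(1) = 0 → root; P(2) = 1; P(3) = 1; P(4) = 1.
P(1) = 0, so (x − 1) divides P(x); P is reducible.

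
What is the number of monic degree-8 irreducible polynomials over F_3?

x^(3^8) − x is the product of all monic irreducibles of degree dividing 8; Möbius inversion gives N = (1/8) Σ μ(8/d)·3^d.
Divisors of 8: 1, 2, 4, 8; μ(8/d) for each: 0, 0, -1, 1.
Σ = − 3^4 + 3^8 = 6480.
N = 6480/8 = 810.

810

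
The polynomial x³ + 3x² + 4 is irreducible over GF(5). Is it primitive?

Write f(x) = x³ + 3x² + 4.
|GF(5^3)^×| = 5^3 − 1 = 124. Prime factorization: 124 = 2^2·31.
f is primitive ⇔ x has order 124 in GF(5)[x]/(f), i.e. x^(124/q) ≠ 1 for each prime q | 124.
x^(62) mod f = 1
x^(4) mod f = 4x² + x + 2.
Since x^(62) = 1, the order of x divides 62 < 124; not primitive.

No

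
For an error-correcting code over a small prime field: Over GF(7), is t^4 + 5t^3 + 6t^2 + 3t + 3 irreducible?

Write m(t) = t^4 + 5t^3 + 6t^2 + 3t + 3.
Check for roots in GF(7): m(0) = 3; m(1) = 4; m(2) = 5; m(3) = 2; m(4) = 1; m(5) = 4; m(6) = 2.
No roots, so no linear factors.
Degree-2 irreducible divisors: test the 21 monic irreducibles of degree 2 over GF(7).
None of them divide m (all give nonzero remainder).
No irreducible factor of degree ≤ 2 exists, so m is irreducible over GF(7).

Yes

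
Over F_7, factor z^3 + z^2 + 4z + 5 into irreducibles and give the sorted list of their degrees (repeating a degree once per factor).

1, 2

Write f(z) = z^3 + z^2 + 4z + 5.
Linear factors from roots: (z + 2).
Complete factorization: f(z) = (z + 2)·(z^2 + 6z + 6).
Factor degrees with multiplicity: 1 + 2 = 3.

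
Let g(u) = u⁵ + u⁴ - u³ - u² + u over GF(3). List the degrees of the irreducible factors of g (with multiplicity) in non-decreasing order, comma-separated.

1, 2, 2

Roots in GF(3): g(0) = 0 → root; g(1) = 1; g(2) = 2.
Linear factors from roots: (u).
Complete factorization: g(u) = (u)·(u² - u - 1)^2.
Factor degrees with multiplicity: 1 + 2 + 2 = 5.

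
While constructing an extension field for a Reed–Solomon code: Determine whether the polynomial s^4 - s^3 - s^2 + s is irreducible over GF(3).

Write m(s) = s^4 - s^3 - s^2 + s.
Check for roots in GF(3): m(0) = 0 → root; m(1) = 0 → root; m(2) = 0 → root.
m(0) = 0, so (s) divides m(s); m is reducible.

No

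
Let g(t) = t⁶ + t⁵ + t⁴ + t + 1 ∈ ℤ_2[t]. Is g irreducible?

Check for roots in ℤ_2: g(0) = 1; g(1) = 1.
No roots, so no linear factors.
Monic irreducibles of degree 2 over GF(2): t² + t + 1.
None of them divide g (all give nonzero remainder).
Monic irreducibles of degree 3 over GF(2): t³ + t + 1, t³ + t² + 1.
None of them divide g (all give nonzero remainder).
No irreducible factor of degree ≤ 3 exists, so g is irreducible over GF(2).

Yes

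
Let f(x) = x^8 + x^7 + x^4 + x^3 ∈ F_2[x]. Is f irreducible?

Check for roots in F_2: f(0) = 0 → root; f(1) = 0 → root.
f(0) = 0, so (x) divides f(x); f is reducible.

No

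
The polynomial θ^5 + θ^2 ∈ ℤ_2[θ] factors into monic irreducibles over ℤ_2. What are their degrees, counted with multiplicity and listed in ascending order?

Write f(θ) = θ^5 + θ^2.
Roots in ℤ_2: f(0) = 0 → root; f(1) = 0 → root.
Linear factors from roots: (θ), (θ + 1).
Complete factorization: f(θ) = (θ + 1)·(θ)^2·(θ^2 + θ + 1).
Factor degrees with multiplicity: 1 + 1 + 1 + 2 = 5.

1, 1, 1, 2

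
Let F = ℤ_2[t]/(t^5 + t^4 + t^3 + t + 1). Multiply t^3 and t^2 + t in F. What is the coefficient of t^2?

0

Multiply in ℤ_2[t]: (t^3)·(t^2 + t) = t^5 + t^4.
Reduce using t^5 ≡ t^4 + t^3 + t + 1 (mod t^5 + t^4 + t^3 + t + 1).
Reduced: t^3 + t + 1.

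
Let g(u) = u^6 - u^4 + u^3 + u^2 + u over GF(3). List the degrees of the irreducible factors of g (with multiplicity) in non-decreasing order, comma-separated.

1, 1, 2, 2

Roots in GF(3): g(0) = 0 → root; g(1) = 0 → root; g(2) = 2.
Linear factors from roots: (u), (u - 1).
Complete factorization: g(u) = (u)·(u - 1)·(u^2 + 1)·(u^2 + u - 1).
Factor degrees with multiplicity: 1 + 1 + 2 + 2 = 6.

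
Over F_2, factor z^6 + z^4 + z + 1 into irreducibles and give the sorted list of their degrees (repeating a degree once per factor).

1, 2, 3

Write g(z) = z^6 + z^4 + z + 1.
Roots in F_2: g(0) = 1; g(1) = 0 → root.
Linear factors from roots: (z + 1).
Complete factorization: g(z) = (z + 1)·(z^2 + z + 1)·(z^3 + z + 1).
Factor degrees with multiplicity: 1 + 2 + 3 = 6.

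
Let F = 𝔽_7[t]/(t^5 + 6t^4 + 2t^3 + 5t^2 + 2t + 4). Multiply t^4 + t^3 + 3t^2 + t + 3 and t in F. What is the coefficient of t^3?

1

Multiply in 𝔽_7[t]: (t^4 + t^3 + 3t^2 + t + 3)·(t) = t^5 + t^4 + 3t^3 + t^2 + 3t.
Reduce using t^5 ≡ t^4 + 5t^3 + 2t^2 + 5t + 3 (mod t^5 + 6t^4 + 2t^3 + 5t^2 + 2t + 4).
Reduced: 2t^4 + t^3 + 3t^2 + t + 3.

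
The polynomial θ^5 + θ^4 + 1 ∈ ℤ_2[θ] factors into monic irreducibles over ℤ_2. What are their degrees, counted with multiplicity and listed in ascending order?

2, 3

Write f(θ) = θ^5 + θ^4 + 1.
Roots in ℤ_2: f(0) = 1; f(1) = 1.
Complete factorization: f(θ) = (θ^2 + θ + 1)·(θ^3 + θ + 1).
Factor degrees with multiplicity: 2 + 3 = 5.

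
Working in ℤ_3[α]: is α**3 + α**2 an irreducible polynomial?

No

Write P(α) = α**3 + α**2.
Check for roots in ℤ_3: P(0) = 0 → root; P(1) = 2; P(2) = 0 → root.
P(0) = 0, so (α) divides P(α); P is reducible.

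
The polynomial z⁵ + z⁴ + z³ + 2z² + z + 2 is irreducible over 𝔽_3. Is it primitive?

No

Write f(z) = z⁵ + z⁴ + z³ + 2z² + z + 2.
|GF(3^5)^×| = 3^5 − 1 = 242. Prime factorization: 242 = 2·11^2.
f is primitive ⇔ z has order 242 in GF(3)[z]/(f), i.e. z^(242/q) ≠ 1 for each prime q | 242.
z^(121) mod f = 1
z^(22) mod f = 2z⁴ + 2z³ + 2.
Since z^(121) = 1, the order of z divides 121 < 242; not primitive.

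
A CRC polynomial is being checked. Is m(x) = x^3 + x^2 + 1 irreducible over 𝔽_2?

Yes

Check for roots in 𝔽_2: m(0) = 1; m(1) = 1.
No roots. A degree-3 polynomial over a field with no linear factor is irreducible.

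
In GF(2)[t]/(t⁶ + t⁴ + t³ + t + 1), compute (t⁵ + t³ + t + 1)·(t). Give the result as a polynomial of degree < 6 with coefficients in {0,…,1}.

Multiply in GF(2)[t]: (t⁵ + t³ + t + 1)·(t) = t⁶ + t⁴ + t² + t.
Reduce using t⁶ ≡ t⁴ + t³ + t + 1 (mod t⁶ + t⁴ + t³ + t + 1).
Reduced: t³ + t² + 1.

t^3 + t^2 + 1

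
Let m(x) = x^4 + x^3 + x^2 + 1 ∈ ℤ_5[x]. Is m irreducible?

Check for roots in ℤ_5: m(0) = 1; m(1) = 4; m(2) = 4; m(3) = 3; m(4) = 2.
No roots, so no linear factors.
Degree-2 irreducible divisors: test the 10 monic irreducibles of degree 2 over GF(5).
None of them divide m (all give nonzero remainder).
No irreducible factor of degree ≤ 2 exists, so m is irreducible over GF(5).

Yes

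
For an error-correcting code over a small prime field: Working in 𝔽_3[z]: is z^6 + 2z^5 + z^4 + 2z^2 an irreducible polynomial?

No

Write m(z) = z^6 + 2z^5 + z^4 + 2z^2.
Check for roots in 𝔽_3: m(0) = 0 → root; m(1) = 0 → root; m(2) = 2.
m(0) = 0, so (z) divides m(z); m is reducible.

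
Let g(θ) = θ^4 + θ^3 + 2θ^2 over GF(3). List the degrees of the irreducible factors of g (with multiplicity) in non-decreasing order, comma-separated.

1, 1, 2

Roots in GF(3): g(0) = 0 → root; g(1) = 1; g(2) = 2.
Linear factors from roots: (θ).
Complete factorization: g(θ) = (θ)^2·(θ^2 + θ + 2).
Factor degrees with multiplicity: 1 + 1 + 2 = 4.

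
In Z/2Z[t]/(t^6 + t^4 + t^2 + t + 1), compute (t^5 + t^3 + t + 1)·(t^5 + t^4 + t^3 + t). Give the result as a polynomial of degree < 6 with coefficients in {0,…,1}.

t^4 + t^3 + t^2 + 1

Multiply in Z/2Z[t]: (t^5 + t^3 + t + 1)·(t^5 + t^4 + t^3 + t) = t^10 + t^9 + t^7 + t^6 + t^4 + t^3 + t^2 + t.
Reduce using t^6 ≡ t^4 + t^2 + t + 1 (mod t^6 + t^4 + t^2 + t + 1).
Reduced: t^4 + t^3 + t^2 + 1.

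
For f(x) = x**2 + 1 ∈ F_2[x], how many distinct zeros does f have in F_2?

1

Evaluate at each of the 2 elements of F_2:
f(0) = 1; f(1) = 0 → root.
Roots: {1}.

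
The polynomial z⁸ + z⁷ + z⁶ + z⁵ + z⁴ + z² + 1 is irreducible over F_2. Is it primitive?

Write f(z) = z⁸ + z⁷ + z⁶ + z⁵ + z⁴ + z² + 1.
|GF(2^8)^×| = 2^8 − 1 = 255. Prime factorization: 255 = 3·5·17.
f is primitive ⇔ z has order 255 in GF(2)[z]/(f), i.e. z^(255/q) ≠ 1 for each prime q | 255.
z^(85) mod f = z⁶ + z⁴ + z³ + z² + 1.
z^(51) mod f = z⁶ + z⁵ + z⁴ + z³ + z.
z^(15) mod f = z⁴ + z².
None equal 1, so z has full order 255; f is primitive.

Yes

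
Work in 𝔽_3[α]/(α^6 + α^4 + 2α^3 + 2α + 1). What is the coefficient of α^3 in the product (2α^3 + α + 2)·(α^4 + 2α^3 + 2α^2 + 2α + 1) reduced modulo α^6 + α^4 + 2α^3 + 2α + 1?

0

Multiply in 𝔽_3[α]: (2α^3 + α + 2)·(α^4 + 2α^3 + 2α^2 + 2α + 1) = 2α^7 + α^6 + 2α^5 + 2α^4 + 2α^3 + 2α + 2.
Reduce using α^6 ≡ 2α^4 + α^3 + α + 2 (mod α^6 + α^4 + 2α^3 + 2α + 1).
Reduced: 2α^2 + α + 1.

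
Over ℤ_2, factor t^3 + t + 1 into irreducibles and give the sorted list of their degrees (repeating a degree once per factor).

3

Write g(t) = t^3 + t + 1.
Roots in ℤ_2: g(0) = 1; g(1) = 1.
Complete factorization: g(t) = (t^3 + t + 1).
Factor degrees with multiplicity: 3 = 3.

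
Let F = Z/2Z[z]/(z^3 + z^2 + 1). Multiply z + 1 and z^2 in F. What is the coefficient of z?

Multiply in Z/2Z[z]: (z + 1)·(z^2) = z^3 + z^2.
Reduce using z^3 ≡ z^2 + 1 (mod z^3 + z^2 + 1).
Reduced: 1.

0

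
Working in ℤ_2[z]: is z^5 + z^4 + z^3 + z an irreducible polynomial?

Write f(z) = z^5 + z^4 + z^3 + z.
Check for roots in ℤ_2: f(0) = 0 → root; f(1) = 0 → root.
f(0) = 0, so (z) divides f(z); f is reducible.

No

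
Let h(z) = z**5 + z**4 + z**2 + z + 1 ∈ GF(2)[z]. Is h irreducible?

Yes

Check for roots in GF(2): h(0) = 1; h(1) = 1.
No roots, so no linear factors.
Monic irreducibles of degree 2 over GF(2): z**2 + z + 1.
None of them divide h (all give nonzero remainder).
No irreducible factor of degree ≤ 2 exists, so h is irreducible over GF(2).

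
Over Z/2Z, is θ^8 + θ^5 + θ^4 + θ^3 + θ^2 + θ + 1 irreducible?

Write P(θ) = θ^8 + θ^5 + θ^4 + θ^3 + θ^2 + θ + 1.
Check for roots in Z/2Z: P(0) = 1; P(1) = 1.
No roots, so no linear factors.
Monic irreducibles of degree 2 over GF(2): θ^2 + θ + 1.
None of them divide P (all give nonzero remainder).
Monic irreducibles of degree 3 over GF(2): θ^3 + θ + 1, θ^3 + θ^2 + 1.
None of them divide P (all give nonzero remainder).
Monic irreducibles of degree 4 over GF(2): θ^4 + θ + 1, θ^4 + θ^3 + 1, θ^4 + θ^3 + θ^2 + θ + 1.
None of them divide P (all give nonzero remainder).
No irreducible factor of degree ≤ 4 exists, so P is irreducible over GF(2).

Yes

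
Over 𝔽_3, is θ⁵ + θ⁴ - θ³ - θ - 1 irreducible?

Yes

Write f(θ) = θ⁵ + θ⁴ - θ³ - θ - 1.
Check for roots in 𝔽_3: f(0) = 2; f(1) = 2; f(2) = 1.
No roots, so no linear factors.
Monic irreducibles of degree 2 over GF(3): θ² + 1, θ² + θ - 1, θ² - θ - 1.
None of them divide f (all give nonzero remainder).
No irreducible factor of degree ≤ 2 exists, so f is irreducible over GF(3).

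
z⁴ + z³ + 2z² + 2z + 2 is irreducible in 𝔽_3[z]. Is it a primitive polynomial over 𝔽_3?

Write f(z) = z⁴ + z³ + 2z² + 2z + 2.
|GF(3^4)^×| = 3^4 − 1 = 80. Prime factorization: 80 = 2^4·5.
f is primitive ⇔ z has order 80 in GF(3)[z]/(f), i.e. z^(80/q) ≠ 1 for each prime q | 80.
z^(40) mod f = 2.
z^(16) mod f = z² + z.
None equal 1, so z has full order 80; f is primitive.

Yes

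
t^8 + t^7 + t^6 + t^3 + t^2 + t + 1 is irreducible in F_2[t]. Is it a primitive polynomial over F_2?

Write f(t) = t^8 + t^7 + t^6 + t^3 + t^2 + t + 1.
|GF(2^8)^×| = 2^8 − 1 = 255. Prime factorization: 255 = 3·5·17.
f is primitive ⇔ t has order 255 in GF(2)[t]/(f), i.e. t^(255/q) ≠ 1 for each prime q | 255.
t^(85) mod f = t^5 + t^4 + t^3 + t^2 + 1.
t^(51) mod f = t^6 + t^3.
t^(15) mod f = t^5 + t^4 + t^3 + t + 1.
None equal 1, so t has full order 255; f is primitive.

Yes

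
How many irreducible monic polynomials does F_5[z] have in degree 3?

40

Gauss's count: N_{5}(3) = (1/3) Σ_{d|3} μ(3/d)·5^d.
Divisors of 3: 1, 3; μ(3/d) for each: -1, 1.
Σ = − 5^1 + 5^3 = 120.
N = 120/3 = 40.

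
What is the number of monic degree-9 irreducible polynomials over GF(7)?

x^(7^9) − x is the product of all monic irreducibles of degree dividing 9; Möbius inversion gives N = (1/9) Σ μ(9/d)·7^d.
Divisors of 9: 1, 3, 9; μ(9/d) for each: 0, -1, 1.
Σ = − 7^3 + 7^9 = 40353264.
N = 40353264/9 = 4483696.

4483696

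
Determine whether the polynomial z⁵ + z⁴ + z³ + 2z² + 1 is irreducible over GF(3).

Write m(z) = z⁵ + z⁴ + z³ + 2z² + 1.
Check for roots in GF(3): m(0) = 1; m(1) = 0 → root; m(2) = 2.
m(1) = 0, so (z − 1) divides m(z); m is reducible.

No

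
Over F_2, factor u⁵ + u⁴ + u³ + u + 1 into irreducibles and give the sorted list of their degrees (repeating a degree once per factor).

5

Write f(u) = u⁵ + u⁴ + u³ + u + 1.
Roots in F_2: f(0) = 1; f(1) = 1.
Complete factorization: f(u) = (u⁵ + u⁴ + u³ + u + 1).
Factor degrees with multiplicity: 5 = 5.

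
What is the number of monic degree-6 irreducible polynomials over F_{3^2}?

x^(9^6) − x is the product of all monic irreducibles of degree dividing 6; Möbius inversion gives N = (1/6) Σ μ(6/d)·9^d.
Divisors of 6: 1, 2, 3, 6; μ(6/d) for each: 1, -1, -1, 1.
Σ = 9^1 − 9^2 − 9^3 + 9^6 = 530640.
N = 530640/6 = 88440.

88440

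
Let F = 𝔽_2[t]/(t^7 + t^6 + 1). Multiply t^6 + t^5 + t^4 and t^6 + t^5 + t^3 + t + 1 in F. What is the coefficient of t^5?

1

Multiply in 𝔽_2[t]: (t^6 + t^5 + t^4)·(t^6 + t^5 + t^3 + t + 1) = t^12 + t^8 + t^4.
Reduce using t^7 ≡ t^6 + 1 (mod t^7 + t^6 + 1).
Reduced: t^5 + t^3 + t^2.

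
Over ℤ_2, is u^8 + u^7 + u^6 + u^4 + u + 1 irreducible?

Write m(u) = u^8 + u^7 + u^6 + u^4 + u + 1.
Check for roots in ℤ_2: m(0) = 1; m(1) = 0 → root.
m(1) = 0, so (u − 1) divides m(u); m is reducible.

No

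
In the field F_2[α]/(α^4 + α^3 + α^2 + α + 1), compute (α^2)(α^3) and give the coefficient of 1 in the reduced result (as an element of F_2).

Multiply in F_2[α]: (α^2)·(α^3) = α^5.
Reduce using α^4 ≡ α^3 + α^2 + α + 1 (mod α^4 + α^3 + α^2 + α + 1).
Reduced: 1.

1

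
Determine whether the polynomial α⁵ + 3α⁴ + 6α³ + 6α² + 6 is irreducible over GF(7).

Write g(α) = α⁵ + 3α⁴ + 6α³ + 6α² + 6.
Check for roots in GF(7): g(0) = 6; g(1) = 1; g(2) = 4; g(3) = 1; g(4) = 3; g(5) = 5; g(6) = 1.
No roots, so no linear factors.
Degree-2 irreducible divisors: test the 21 monic irreducibles of degree 2 over GF(7).
None of them divide g (all give nonzero remainder).
No irreducible factor of degree ≤ 2 exists, so g is irreducible over GF(7).

Yes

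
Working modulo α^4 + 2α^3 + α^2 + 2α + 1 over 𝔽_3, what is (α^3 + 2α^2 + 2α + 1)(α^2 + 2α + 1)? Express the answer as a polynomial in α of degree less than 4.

Multiply in 𝔽_3[α]: (α^3 + 2α^2 + 2α + 1)·(α^2 + 2α + 1) = α^5 + α^4 + α^3 + α^2 + α + 1.
Reduce using α^4 ≡ α^3 + 2α^2 + α + 2 (mod α^4 + 2α^3 + α^2 + 2α + 1).
Reduced: 2α^3 + 2α + 2.

2α^3 + 2α + 2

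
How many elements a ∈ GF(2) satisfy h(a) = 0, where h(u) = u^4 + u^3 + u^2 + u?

2

Evaluate at each of the 2 elements of GF(2):
h(0) = 0 → root; h(1) = 0 → root.
Roots: {0, 1}.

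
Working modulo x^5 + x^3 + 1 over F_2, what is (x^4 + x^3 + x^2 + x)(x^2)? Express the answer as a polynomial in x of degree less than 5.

x + 1

Multiply in F_2[x]: (x^4 + x^3 + x^2 + x)·(x^2) = x^6 + x^5 + x^4 + x^3.
Reduce using x^5 ≡ x^3 + 1 (mod x^5 + x^3 + 1).
Reduced: x + 1.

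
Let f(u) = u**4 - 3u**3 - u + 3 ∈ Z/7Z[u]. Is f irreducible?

No

Check for roots in Z/7Z: f(0) = 3; f(1) = 0 → root; f(2) = 0 → root; f(3) = 0 → root; f(4) = 0 → root; f(5) = 3; f(6) = 1.
f(1) = 0, so (u − 1) divides f(u); f is reducible.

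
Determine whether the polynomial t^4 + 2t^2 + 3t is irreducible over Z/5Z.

Write P(t) = t^4 + 2t^2 + 3t.
Check for roots in Z/5Z: P(0) = 0 → root; P(1) = 1; P(2) = 0 → root; P(3) = 3; P(4) = 0 → root.
P(0) = 0, so (t) divides P(t); P is reducible.

No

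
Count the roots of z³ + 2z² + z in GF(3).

Write P(z) = z³ + 2z² + z.
Evaluate at each of the 3 elements of GF(3):
P(0) = 0 → root; P(1) = 1; P(2) = 0 → root.
Roots: {0, 2}.

2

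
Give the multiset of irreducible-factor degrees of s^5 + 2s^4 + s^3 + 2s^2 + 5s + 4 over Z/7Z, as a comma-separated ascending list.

1, 1, 3

Write h(s) = s^5 + 2s^4 + s^3 + 2s^2 + 5s + 4.
Linear factors from roots: (s + 4).
Complete factorization: h(s) = (s + 4)^2·(s^3 + s^2 + 5s + 2).
Factor degrees with multiplicity: 1 + 1 + 3 = 5.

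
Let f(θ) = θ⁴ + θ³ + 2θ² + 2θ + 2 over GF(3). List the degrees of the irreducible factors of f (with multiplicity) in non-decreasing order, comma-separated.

Roots in GF(3): f(0) = 2; f(1) = 2; f(2) = 2.
Complete factorization: f(θ) = (θ⁴ + θ³ + 2θ² + 2θ + 2).
Factor degrees with multiplicity: 4 = 4.

4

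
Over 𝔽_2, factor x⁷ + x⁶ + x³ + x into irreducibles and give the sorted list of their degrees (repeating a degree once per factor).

Write f(x) = x⁷ + x⁶ + x³ + x.
Roots in 𝔽_2: f(0) = 0 → root; f(1) = 0 → root.
Linear factors from roots: (x), (x + 1).
Complete factorization: f(x) = (x)·(x + 1)·(x² + x + 1)·(x³ + x² + 1).
Factor degrees with multiplicity: 1 + 1 + 2 + 3 = 7.

1, 1, 2, 3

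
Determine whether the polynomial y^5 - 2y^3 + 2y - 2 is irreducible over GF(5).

Write m(y) = y^5 - 2y^3 + 2y - 2.
Check for roots in GF(5): m(0) = 3; m(1) = 4; m(2) = 3; m(3) = 3; m(4) = 2.
No roots, so no linear factors.
Degree-2 irreducible divisors: test the 10 monic irreducibles of degree 2 over GF(5).
None of them divide m (all give nonzero remainder).
No irreducible factor of degree ≤ 2 exists, so m is irreducible over GF(5).

Yes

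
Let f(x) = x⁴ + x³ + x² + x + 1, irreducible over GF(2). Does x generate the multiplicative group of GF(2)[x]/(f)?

No

|GF(2^4)^×| = 2^4 − 1 = 15. Prime factorization: 15 = 3·5.
f is primitive ⇔ x has order 15 in GF(2)[x]/(f), i.e. x^(15/q) ≠ 1 for each prime q | 15.
x^(5) mod f = 1
x^(3) mod f = x³.
Since x^(5) = 1, the order of x divides 5 < 15; not primitive.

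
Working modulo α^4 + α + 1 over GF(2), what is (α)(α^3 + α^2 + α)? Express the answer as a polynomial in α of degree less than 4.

Multiply in GF(2)[α]: (α)·(α^3 + α^2 + α) = α^4 + α^3 + α^2.
Reduce using α^4 ≡ α + 1 (mod α^4 + α + 1).
Reduced: α^3 + α^2 + α + 1.

α^3 + α^2 + α + 1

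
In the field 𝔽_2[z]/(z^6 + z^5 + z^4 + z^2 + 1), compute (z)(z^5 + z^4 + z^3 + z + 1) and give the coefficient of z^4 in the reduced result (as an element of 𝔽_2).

Multiply in 𝔽_2[z]: (z)·(z^5 + z^4 + z^3 + z + 1) = z^6 + z^5 + z^4 + z^2 + z.
Reduce using z^6 ≡ z^5 + z^4 + z^2 + 1 (mod z^6 + z^5 + z^4 + z^2 + 1).
Reduced: z + 1.

0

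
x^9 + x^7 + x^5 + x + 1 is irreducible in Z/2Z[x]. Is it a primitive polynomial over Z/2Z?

Yes

Write f(x) = x^9 + x^7 + x^5 + x + 1.
|GF(2^9)^×| = 2^9 − 1 = 511. Prime factorization: 511 = 7·73.
f is primitive ⇔ x has order 511 in GF(2)[x]/(f), i.e. x^(511/q) ≠ 1 for each prime q | 511.
x^(73) mod f = x^3 + x.
x^(7) mod f = x^7.
None equal 1, so x has full order 511; f is primitive.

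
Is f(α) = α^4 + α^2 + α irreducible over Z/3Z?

Check for roots in Z/3Z: f(0) = 0 → root; f(1) = 0 → root; f(2) = 1.
f(0) = 0, so (α) divides f(α); f is reducible.

No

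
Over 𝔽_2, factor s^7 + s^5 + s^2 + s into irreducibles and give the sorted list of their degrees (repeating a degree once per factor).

Write g(s) = s^7 + s^5 + s^2 + s.
Roots in 𝔽_2: g(0) = 0 → root; g(1) = 0 → root.
Linear factors from roots: (s), (s + 1).
Complete factorization: g(s) = (s)·(s + 1)·(s^2 + s + 1)·(s^3 + s + 1).
Factor degrees with multiplicity: 1 + 1 + 2 + 3 = 7.

1, 1, 2, 3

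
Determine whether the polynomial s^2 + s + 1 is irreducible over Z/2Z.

Yes

Write m(s) = s^2 + s + 1.
Check for roots in Z/2Z: m(0) = 1; m(1) = 1.
No roots. A degree-2 polynomial over a field with no linear factor is irreducible.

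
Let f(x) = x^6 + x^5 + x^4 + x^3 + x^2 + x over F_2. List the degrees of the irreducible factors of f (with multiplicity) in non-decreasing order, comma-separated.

1, 1, 2, 2

Roots in F_2: f(0) = 0 → root; f(1) = 0 → root.
Linear factors from roots: (x), (x + 1).
Complete factorization: f(x) = (x)·(x + 1)·(x^2 + x + 1)^2.
Factor degrees with multiplicity: 1 + 1 + 2 + 2 = 6.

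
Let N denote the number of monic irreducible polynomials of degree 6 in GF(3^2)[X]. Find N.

By the necklace-counting formula, N_9(6) = (1/6) Σ_{d|6} μ(6/d)·9^d.
Divisors of 6: 1, 2, 3, 6; μ(6/d) for each: 1, -1, -1, 1.
Σ = 9^1 − 9^2 − 9^3 + 9^6 = 530640.
N = 530640/6 = 88440.

88440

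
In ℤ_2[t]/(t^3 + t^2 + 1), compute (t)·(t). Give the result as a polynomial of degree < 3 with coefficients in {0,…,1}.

t^2

Multiply in ℤ_2[t]: (t)·(t) = t^2.
Reduced: t^2.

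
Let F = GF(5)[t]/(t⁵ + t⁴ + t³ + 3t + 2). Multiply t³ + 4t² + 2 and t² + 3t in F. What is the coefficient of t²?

2

Multiply in GF(5)[t]: (t³ + 4t² + 2)·(t² + 3t) = t⁵ + 2t⁴ + 2t³ + 2t² + t.
Reduce using t⁵ ≡ 4t⁴ + 4t³ + 2t + 3 (mod t⁵ + t⁴ + t³ + 3t + 2).
Reduced: t⁴ + t³ + 2t² + 3t + 3.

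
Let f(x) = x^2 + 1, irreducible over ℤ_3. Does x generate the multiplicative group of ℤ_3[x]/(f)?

|GF(3^2)^×| = 3^2 − 1 = 8. Prime factorization: 8 = 2^3.
f is primitive ⇔ x has order 8 in GF(3)[x]/(f), i.e. x^(8/q) ≠ 1 for each prime q | 8.
x^(4) mod f = 1
Since x^(4) = 1, the order of x divides 4 < 8; not primitive.

No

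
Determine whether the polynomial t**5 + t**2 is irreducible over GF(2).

Write f(t) = t**5 + t**2.
Check for roots in GF(2): f(0) = 0 → root; f(1) = 0 → root.
f(0) = 0, so (t) divides f(t); f is reducible.

No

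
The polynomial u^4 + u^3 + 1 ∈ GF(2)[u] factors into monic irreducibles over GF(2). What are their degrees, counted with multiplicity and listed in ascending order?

Write g(u) = u^4 + u^3 + 1.
Roots in GF(2): g(0) = 1; g(1) = 1.
Complete factorization: g(u) = (u^4 + u^3 + 1).
Factor degrees with multiplicity: 4 = 4.

4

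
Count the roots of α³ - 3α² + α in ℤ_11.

3

Write P(α) = α³ - 3α² + α.
Evaluate at each of the 11 elements of ℤ_11:
P(0) = 0 → root; P(1) = 10; P(2) = 9; P(3) = 3; P(4) = 9; P(5) = 0 → root; P(6) = 4; P(7) = 5; P(8) = 9; P(9) = 0 → root; P(10) = 6.
Roots: {0, 5, 9}.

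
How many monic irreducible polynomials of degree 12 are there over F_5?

20343700

Gauss's count: N_{5}(12) = (1/12) Σ_{d|12} μ(12/d)·5^d.
Divisors of 12: 1, 2, 3, 4, 6, 12; μ(12/d) for each: 0, 1, 0, -1, -1, 1.
Σ = 5^2 − 5^4 − 5^6 + 5^12 = 244124400.
N = 244124400/12 = 20343700.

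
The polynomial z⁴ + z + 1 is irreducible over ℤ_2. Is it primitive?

Yes

Write f(z) = z⁴ + z + 1.
|GF(2^4)^×| = 2^4 − 1 = 15. Prime factorization: 15 = 3·5.
f is primitive ⇔ z has order 15 in GF(2)[z]/(f), i.e. z^(15/q) ≠ 1 for each prime q | 15.
z^(5) mod f = z² + z.
z^(3) mod f = z³.
None equal 1, so z has full order 15; f is primitive.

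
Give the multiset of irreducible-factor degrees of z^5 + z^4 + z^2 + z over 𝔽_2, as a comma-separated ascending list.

Write h(z) = z^5 + z^4 + z^2 + z.
Roots in 𝔽_2: h(0) = 0 → root; h(1) = 0 → root.
Linear factors from roots: (z), (z + 1).
Complete factorization: h(z) = (z)·(z + 1)^2·(z^2 + z + 1).
Factor degrees with multiplicity: 1 + 1 + 1 + 2 = 5.

1, 1, 1, 2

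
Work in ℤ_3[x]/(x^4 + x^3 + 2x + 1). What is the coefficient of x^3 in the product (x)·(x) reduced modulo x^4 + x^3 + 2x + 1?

0

Multiply in ℤ_3[x]: (x)·(x) = x^2.
Reduced: x^2.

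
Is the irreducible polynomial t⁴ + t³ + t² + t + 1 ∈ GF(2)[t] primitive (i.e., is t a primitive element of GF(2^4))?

Write f(t) = t⁴ + t³ + t² + t + 1.
|GF(2^4)^×| = 2^4 − 1 = 15. Prime factorization: 15 = 3·5.
f is primitive ⇔ t has order 15 in GF(2)[t]/(f), i.e. t^(15/q) ≠ 1 for each prime q | 15.
t^(5) mod f = 1
t^(3) mod f = t³.
Since t^(5) = 1, the order of t divides 5 < 15; not primitive.

No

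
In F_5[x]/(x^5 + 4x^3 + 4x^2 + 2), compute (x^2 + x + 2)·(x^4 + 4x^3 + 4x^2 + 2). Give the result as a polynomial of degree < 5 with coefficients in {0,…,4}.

Multiply in F_5[x]: (x^2 + x + 2)·(x^4 + 4x^3 + 4x^2 + 2) = x^6 + 2x^3 + 2x + 4.
Reduce using x^5 ≡ x^3 + x^2 + 3 (mod x^5 + 4x^3 + 4x^2 + 2).
Reduced: x^4 + 3x^3 + 4.

x^4 + 3x^3 + 4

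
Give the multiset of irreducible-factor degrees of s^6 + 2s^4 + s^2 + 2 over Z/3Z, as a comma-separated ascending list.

Write h(s) = s^6 + 2s^4 + s^2 + 2.
Roots in Z/3Z: h(0) = 2; h(1) = 0 → root; h(2) = 0 → root.
Linear factors from roots: (s + 2), (s + 1).
Complete factorization: h(s) = (s + 1)·(s + 2)·(s^2 + s + 2)·(s^2 + 2s + 2).
Factor degrees with multiplicity: 1 + 1 + 2 + 2 = 6.

1, 1, 2, 2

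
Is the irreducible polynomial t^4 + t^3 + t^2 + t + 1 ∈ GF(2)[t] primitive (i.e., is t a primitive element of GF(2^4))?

No

Write f(t) = t^4 + t^3 + t^2 + t + 1.
|GF(2^4)^×| = 2^4 − 1 = 15. Prime factorization: 15 = 3·5.
f is primitive ⇔ t has order 15 in GF(2)[t]/(f), i.e. t^(15/q) ≠ 1 for each prime q | 15.
t^(5) mod f = 1
t^(3) mod f = t^3.
Since t^(5) = 1, the order of t divides 5 < 15; not primitive.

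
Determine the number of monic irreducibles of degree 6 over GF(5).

Gauss's count: N_{5}(6) = (1/6) Σ_{d|6} μ(6/d)·5^d.
Divisors of 6: 1, 2, 3, 6; μ(6/d) for each: 1, -1, -1, 1.
Σ = 5^1 − 5^2 − 5^3 + 5^6 = 15480.
N = 15480/6 = 2580.

2580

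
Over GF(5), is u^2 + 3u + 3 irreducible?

Write f(u) = u^2 + 3u + 3.
Check for roots in GF(5): f(0) = 3; f(1) = 2; f(2) = 3; f(3) = 1; f(4) = 1.
No roots. A degree-2 polynomial over a field with no linear factor is irreducible.

Yes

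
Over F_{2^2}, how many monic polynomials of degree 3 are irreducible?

20

By the necklace-counting formula, N_4(3) = (1/3) Σ_{d|3} μ(3/d)·4^d.
Divisors of 3: 1, 3; μ(3/d) for each: -1, 1.
Σ = − 4^1 + 4^3 = 60.
N = 60/3 = 20.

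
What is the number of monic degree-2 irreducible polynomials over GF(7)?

21

The number of monic irreducibles of degree 2 over GF(7) is (1/2)·Σ_{d∣2} μ(2/d) 7^d.
Divisors of 2: 1, 2; μ(2/d) for each: -1, 1.
Σ = − 7^1 + 7^2 = 42.
N = 42/2 = 21.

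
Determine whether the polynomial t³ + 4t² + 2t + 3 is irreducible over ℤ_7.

Write h(t) = t³ + 4t² + 2t + 3.
Check for roots in ℤ_7: h(0) = 3; h(1) = 3; h(2) = 3; h(3) = 2; h(4) = 6; h(5) = 0 → root; h(6) = 4.
h(5) = 0, so (t − 5) divides h(t); h is reducible.

No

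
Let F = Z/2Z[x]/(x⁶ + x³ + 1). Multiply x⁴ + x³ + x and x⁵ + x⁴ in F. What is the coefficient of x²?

Multiply in Z/2Z[x]: (x⁴ + x³ + x)·(x⁵ + x⁴) = x⁹ + x⁷ + x⁶ + x⁵.
Reduce using x⁶ ≡ x³ + 1 (mod x⁶ + x³ + 1).
Reduced: x⁵ + x⁴ + x³ + x.

0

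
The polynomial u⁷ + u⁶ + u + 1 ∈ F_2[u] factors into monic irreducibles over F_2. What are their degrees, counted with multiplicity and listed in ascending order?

Write h(u) = u⁷ + u⁶ + u + 1.
Roots in F_2: h(0) = 1; h(1) = 0 → root.
Linear factors from roots: (u + 1).
Complete factorization: h(u) = (u + 1)^3·(u² + u + 1)^2.
Factor degrees with multiplicity: 1 + 1 + 1 + 2 + 2 = 7.

1, 1, 1, 2, 2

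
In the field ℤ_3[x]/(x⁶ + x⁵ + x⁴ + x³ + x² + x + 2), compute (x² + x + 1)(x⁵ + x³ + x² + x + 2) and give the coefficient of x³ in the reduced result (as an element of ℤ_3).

2

Multiply in ℤ_3[x]: (x² + x + 1)·(x⁵ + x³ + x² + x + 2) = x⁷ + x⁶ + 2x⁵ + 2x⁴ + x² + 2.
Reduce using x⁶ ≡ 2x⁵ + 2x⁴ + 2x³ + 2x² + 2x + 1 (mod x⁶ + x⁵ + x⁴ + x³ + x² + x + 2).
Reduced: x⁵ + x⁴ + 2x³ + x + 2.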